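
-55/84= -0.65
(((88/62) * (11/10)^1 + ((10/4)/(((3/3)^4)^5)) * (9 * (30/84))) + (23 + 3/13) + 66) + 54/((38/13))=125744817/1071980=117.30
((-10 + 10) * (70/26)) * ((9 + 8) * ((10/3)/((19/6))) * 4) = 0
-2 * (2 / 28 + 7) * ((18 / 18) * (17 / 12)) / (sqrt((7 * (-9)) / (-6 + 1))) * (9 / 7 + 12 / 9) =-10285 * sqrt(35) / 4116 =-14.78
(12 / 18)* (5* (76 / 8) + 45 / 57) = 1835 / 57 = 32.19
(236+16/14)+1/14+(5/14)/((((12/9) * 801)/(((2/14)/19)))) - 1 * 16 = 439910273/1988616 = 221.21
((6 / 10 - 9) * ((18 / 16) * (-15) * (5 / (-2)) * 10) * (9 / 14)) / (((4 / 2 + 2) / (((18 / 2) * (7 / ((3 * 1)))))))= -382725 / 32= -11960.16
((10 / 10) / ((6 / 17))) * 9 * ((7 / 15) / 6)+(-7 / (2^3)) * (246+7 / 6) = -17143 / 80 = -214.29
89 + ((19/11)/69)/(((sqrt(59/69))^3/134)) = 2546* sqrt(4071)/38291 + 89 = 93.24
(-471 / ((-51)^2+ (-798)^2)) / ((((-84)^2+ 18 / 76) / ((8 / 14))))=-23864 / 400045656465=-0.00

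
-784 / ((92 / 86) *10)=-8428 / 115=-73.29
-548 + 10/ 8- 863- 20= -5719/ 4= -1429.75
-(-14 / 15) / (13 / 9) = 42 / 65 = 0.65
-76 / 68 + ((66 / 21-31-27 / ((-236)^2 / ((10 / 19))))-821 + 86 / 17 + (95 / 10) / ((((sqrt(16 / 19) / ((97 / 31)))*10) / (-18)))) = -53199582105 / 62964328-16587*sqrt(19) / 1240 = -903.22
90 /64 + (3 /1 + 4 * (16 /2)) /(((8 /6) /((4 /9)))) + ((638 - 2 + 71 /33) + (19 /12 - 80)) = 572.81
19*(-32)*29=-17632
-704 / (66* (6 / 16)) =-28.44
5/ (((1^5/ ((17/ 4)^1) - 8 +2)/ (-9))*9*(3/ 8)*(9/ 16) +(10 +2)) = 0.38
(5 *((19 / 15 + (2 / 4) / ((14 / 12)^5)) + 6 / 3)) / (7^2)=881863 / 2470629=0.36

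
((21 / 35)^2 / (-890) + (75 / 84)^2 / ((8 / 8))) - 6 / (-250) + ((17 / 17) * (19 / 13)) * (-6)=-36049679 / 4535440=-7.95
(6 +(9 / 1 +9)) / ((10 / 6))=72 / 5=14.40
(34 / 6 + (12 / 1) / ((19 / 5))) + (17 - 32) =-352 / 57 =-6.18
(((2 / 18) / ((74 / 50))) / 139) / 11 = 25 / 509157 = 0.00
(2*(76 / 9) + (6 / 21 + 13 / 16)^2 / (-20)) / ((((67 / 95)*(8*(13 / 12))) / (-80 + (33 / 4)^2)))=-32.87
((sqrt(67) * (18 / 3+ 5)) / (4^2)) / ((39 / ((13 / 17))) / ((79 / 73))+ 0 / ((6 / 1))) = 869 * sqrt(67) / 59568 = 0.12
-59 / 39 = -1.51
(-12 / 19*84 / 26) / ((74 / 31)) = -7812 / 9139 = -0.85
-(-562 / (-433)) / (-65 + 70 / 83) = 46646 / 2305725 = 0.02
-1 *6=-6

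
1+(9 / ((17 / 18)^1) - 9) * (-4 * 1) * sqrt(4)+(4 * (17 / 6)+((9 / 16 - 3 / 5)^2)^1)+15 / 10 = 3133259 / 326400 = 9.60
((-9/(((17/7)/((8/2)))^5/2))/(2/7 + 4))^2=130622774112681984/50399847511225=2591.73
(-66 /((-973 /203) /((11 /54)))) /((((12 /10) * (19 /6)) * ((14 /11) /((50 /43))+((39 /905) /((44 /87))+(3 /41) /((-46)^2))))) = 0.63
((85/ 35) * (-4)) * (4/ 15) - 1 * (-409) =406.41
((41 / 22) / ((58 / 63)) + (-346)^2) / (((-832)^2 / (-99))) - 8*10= -7798680511 / 80297984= -97.12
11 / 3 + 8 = 35 / 3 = 11.67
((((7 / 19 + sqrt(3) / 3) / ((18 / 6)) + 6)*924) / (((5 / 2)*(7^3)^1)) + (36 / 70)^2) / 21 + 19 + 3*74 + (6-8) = 88*sqrt(3) / 15435 + 116976941 / 488775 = 239.34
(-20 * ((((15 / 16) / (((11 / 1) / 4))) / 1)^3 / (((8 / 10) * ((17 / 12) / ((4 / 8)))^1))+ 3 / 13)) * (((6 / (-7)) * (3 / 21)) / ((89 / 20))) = 701016975 / 5131170044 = 0.14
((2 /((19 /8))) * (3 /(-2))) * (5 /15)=-8 /19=-0.42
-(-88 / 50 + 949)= -947.24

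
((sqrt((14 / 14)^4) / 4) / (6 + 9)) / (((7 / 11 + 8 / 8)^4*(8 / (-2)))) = -14641 / 25194240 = -0.00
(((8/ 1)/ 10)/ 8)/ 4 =1/ 40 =0.02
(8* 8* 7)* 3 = 1344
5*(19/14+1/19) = 1875/266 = 7.05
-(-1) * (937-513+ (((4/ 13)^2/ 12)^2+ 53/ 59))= 6443962325/ 15165891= 424.90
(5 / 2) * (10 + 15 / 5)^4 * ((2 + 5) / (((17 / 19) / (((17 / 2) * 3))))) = 56979195 / 4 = 14244798.75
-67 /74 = -0.91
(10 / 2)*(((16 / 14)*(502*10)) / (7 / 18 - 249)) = -144576 / 1253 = -115.38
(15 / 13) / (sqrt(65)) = 3 * sqrt(65) / 169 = 0.14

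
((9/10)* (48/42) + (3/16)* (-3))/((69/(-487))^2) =6877901/296240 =23.22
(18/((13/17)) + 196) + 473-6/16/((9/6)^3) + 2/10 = 405187/585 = 692.63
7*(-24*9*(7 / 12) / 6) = -147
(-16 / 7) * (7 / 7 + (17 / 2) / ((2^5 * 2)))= -145 / 56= -2.59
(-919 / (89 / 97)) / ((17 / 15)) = -1337145 / 1513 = -883.77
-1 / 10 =-0.10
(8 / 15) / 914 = 4 / 6855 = 0.00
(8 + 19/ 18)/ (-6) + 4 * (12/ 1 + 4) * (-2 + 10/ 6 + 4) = 233.16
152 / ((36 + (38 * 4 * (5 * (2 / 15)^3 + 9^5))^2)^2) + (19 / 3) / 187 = 0.03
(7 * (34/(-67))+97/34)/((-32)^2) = -1593/2332672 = -0.00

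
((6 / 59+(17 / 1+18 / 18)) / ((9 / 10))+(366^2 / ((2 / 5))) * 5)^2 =87841821641064100 / 31329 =2803850159311.31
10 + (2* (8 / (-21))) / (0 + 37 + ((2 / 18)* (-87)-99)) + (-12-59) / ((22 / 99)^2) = -8594991 / 6020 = -1427.74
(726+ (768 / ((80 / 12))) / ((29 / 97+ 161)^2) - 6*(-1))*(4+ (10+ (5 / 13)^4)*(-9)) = -551436698600656356 / 8739570177845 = -63096.55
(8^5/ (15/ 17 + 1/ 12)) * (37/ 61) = 247332864/ 12017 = 20581.91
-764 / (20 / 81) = -15471 / 5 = -3094.20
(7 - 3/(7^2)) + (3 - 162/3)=-2159/49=-44.06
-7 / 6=-1.17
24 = 24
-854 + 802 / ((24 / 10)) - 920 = -8639 / 6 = -1439.83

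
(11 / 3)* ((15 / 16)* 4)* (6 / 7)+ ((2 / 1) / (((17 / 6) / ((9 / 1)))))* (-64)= -93963 / 238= -394.80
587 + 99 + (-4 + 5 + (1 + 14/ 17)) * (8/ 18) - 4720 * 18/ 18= -205670/ 51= -4032.75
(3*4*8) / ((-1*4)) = -24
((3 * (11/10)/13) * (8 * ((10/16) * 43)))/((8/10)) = 7095/104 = 68.22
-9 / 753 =-3 / 251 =-0.01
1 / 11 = 0.09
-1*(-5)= 5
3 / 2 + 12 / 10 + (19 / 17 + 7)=10.82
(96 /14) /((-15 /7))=-16 /5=-3.20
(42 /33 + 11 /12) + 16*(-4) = -8159 /132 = -61.81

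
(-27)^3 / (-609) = 6561 / 203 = 32.32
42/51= 14/17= 0.82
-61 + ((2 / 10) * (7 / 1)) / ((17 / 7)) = -60.42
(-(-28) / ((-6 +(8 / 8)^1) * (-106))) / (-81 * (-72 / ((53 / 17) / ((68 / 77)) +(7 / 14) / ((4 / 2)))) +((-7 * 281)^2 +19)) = 3059 / 224120354714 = 0.00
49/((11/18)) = 882/11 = 80.18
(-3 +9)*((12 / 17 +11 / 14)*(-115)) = -122475 / 119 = -1029.20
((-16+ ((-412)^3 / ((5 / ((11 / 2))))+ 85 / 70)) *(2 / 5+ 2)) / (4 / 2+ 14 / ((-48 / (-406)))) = -387717097752 / 252875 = -1533236.17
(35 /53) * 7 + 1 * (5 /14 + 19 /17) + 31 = 467947 /12614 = 37.10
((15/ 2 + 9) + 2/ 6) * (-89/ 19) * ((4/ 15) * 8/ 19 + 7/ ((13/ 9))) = -165136919/ 422370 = -390.98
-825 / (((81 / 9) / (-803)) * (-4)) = -220825 / 12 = -18402.08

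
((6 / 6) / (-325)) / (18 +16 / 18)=-9 / 55250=-0.00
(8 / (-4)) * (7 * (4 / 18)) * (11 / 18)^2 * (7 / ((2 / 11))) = -65219 / 1458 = -44.73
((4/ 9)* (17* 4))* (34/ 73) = 9248/ 657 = 14.08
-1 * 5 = -5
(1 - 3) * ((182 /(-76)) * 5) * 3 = 71.84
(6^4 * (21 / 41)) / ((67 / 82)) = 54432 / 67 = 812.42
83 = 83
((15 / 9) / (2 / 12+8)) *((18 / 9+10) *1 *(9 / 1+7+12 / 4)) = 46.53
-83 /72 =-1.15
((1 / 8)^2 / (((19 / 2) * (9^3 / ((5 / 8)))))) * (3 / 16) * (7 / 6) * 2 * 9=35 / 6303744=0.00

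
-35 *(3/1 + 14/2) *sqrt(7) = -350 *sqrt(7) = -926.01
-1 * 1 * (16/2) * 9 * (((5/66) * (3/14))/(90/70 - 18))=10/143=0.07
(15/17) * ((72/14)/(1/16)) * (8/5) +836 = 113308/119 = 952.17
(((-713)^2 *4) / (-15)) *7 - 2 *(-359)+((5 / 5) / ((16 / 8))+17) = -28446599 / 30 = -948219.97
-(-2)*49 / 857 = 98 / 857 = 0.11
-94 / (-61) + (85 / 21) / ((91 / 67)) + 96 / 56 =726865 / 116571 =6.24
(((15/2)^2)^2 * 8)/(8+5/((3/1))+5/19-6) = 2885625/448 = 6441.13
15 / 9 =5 / 3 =1.67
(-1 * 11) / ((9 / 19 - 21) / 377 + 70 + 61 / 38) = -12122 / 78849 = -0.15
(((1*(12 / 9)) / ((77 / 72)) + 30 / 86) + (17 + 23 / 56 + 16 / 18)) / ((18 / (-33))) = -4742855 / 130032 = -36.47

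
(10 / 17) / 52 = 5 / 442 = 0.01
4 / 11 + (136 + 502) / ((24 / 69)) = 80723 / 44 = 1834.61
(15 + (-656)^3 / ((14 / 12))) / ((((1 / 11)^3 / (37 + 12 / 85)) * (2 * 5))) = -1016757393071871 / 850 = -1196185168319.85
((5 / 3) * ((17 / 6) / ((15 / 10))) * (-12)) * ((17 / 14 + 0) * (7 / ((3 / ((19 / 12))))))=-27455 / 162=-169.48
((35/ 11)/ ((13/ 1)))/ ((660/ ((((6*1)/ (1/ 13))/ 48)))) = 0.00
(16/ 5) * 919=2940.80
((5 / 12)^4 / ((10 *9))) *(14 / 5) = 175 / 186624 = 0.00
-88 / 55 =-8 / 5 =-1.60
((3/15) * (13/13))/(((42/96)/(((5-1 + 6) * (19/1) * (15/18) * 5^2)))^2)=7220000000/441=16371882.09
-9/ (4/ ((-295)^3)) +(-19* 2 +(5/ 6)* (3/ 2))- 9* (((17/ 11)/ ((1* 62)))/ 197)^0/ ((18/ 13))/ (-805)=92998119283/ 1610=57762807.01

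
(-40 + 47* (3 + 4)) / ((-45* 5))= -289 / 225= -1.28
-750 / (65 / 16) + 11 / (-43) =-103343 / 559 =-184.87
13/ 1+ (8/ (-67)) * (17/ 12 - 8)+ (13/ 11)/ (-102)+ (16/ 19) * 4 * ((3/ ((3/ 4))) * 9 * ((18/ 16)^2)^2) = 792289393/ 3808816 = 208.01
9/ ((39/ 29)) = 87/ 13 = 6.69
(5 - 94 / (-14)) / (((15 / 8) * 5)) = 656 / 525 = 1.25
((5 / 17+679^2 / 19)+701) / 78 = 8064215 / 25194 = 320.08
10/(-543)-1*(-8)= 4334/543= 7.98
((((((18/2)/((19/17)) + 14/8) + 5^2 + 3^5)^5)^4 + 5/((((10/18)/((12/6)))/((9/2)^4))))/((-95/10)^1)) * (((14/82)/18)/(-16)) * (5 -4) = 2168188287610252366107925748092361492881500441369706702114987015004160344832851212824103/4636302833159822914705615899085627170226176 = 467654587207485470763029800000000000000000000.00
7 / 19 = 0.37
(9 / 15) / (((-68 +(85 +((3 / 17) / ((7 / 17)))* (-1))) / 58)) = 21 / 10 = 2.10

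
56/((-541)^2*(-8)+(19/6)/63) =-0.00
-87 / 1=-87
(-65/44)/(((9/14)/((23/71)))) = -10465/14058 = -0.74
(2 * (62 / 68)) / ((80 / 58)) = 899 / 680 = 1.32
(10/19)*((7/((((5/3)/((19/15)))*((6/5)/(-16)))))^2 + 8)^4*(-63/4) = -5346748764420990.33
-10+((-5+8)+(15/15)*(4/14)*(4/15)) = -727/105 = -6.92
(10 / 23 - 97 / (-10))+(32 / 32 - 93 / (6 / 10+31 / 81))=-83.50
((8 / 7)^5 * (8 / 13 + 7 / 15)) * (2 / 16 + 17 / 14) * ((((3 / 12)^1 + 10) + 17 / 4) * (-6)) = -375951360 / 1529437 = -245.81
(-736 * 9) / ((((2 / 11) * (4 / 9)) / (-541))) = 44346852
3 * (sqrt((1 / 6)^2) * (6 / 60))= 1 / 20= 0.05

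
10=10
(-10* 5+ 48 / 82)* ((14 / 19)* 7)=-198548 / 779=-254.88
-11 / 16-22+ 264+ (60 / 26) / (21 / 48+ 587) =157257229 / 651664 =241.32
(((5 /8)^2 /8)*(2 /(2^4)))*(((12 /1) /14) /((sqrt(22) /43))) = 3225*sqrt(22) /315392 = 0.05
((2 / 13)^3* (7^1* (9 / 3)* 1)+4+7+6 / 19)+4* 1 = 642519 / 41743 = 15.39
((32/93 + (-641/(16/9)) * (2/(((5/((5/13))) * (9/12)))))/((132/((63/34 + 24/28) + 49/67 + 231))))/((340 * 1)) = -39144817813/101791609920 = -0.38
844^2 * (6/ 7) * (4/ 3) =5698688/ 7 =814098.29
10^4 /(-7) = -10000 /7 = -1428.57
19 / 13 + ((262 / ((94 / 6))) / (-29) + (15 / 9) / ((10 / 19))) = 430735 / 106314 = 4.05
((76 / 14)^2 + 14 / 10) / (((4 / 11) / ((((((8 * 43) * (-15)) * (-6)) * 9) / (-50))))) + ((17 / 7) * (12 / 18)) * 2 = -1738555414 / 3675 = -473076.30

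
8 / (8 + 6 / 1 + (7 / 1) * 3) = 8 / 35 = 0.23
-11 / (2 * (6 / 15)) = -55 / 4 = -13.75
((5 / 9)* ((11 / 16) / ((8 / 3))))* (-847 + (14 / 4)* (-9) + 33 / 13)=-1252625 / 9984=-125.46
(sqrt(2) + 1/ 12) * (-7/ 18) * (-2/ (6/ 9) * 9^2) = 63/ 8 + 189 * sqrt(2)/ 2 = 141.52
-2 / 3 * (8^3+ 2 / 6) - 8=-349.56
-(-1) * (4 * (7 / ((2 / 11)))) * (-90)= -13860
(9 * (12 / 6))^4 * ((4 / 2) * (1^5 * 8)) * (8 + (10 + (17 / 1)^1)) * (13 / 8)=95528160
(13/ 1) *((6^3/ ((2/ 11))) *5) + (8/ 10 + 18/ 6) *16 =386404/ 5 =77280.80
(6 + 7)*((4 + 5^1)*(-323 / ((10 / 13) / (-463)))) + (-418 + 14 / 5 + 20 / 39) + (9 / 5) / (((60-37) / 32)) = 22745990.72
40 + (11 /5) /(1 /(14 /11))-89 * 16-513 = -9471 /5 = -1894.20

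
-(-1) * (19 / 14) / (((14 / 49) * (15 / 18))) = 57 / 10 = 5.70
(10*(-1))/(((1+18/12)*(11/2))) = -8/11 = -0.73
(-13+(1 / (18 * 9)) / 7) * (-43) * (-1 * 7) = -633863 / 162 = -3912.73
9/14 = 0.64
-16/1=-16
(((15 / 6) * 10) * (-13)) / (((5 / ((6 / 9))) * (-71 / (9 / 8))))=195 / 284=0.69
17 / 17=1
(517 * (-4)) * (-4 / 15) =8272 / 15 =551.47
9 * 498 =4482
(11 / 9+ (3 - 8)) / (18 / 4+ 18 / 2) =-68 / 243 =-0.28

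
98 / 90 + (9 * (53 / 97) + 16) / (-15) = -1334 / 4365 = -0.31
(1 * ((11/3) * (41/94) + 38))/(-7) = -11167/1974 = -5.66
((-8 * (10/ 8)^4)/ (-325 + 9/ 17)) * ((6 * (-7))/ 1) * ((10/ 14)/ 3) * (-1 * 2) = 53125/ 44128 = 1.20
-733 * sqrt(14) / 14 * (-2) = 733 * sqrt(14) / 7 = 391.80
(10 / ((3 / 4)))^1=40 / 3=13.33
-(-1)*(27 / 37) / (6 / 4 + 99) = 18 / 2479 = 0.01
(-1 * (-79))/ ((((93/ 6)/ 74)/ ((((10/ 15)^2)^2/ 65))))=187072/ 163215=1.15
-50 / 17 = -2.94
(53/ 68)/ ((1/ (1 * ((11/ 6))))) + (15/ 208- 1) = 5315/ 10608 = 0.50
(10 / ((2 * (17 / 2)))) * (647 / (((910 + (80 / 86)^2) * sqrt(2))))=1196303 * sqrt(2) / 5726246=0.30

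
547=547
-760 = -760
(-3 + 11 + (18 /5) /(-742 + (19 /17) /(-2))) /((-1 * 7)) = -1009268 /883645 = -1.14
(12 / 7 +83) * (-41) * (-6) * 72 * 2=21006432 / 7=3000918.86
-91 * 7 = -637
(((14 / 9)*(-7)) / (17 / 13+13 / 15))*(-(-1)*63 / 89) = -66885 / 18868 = -3.54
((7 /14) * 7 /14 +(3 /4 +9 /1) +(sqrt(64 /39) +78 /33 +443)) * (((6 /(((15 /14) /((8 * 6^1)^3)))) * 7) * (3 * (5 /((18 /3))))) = 28901376 * sqrt(39) /13 +54287622144 /11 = 4949122148.67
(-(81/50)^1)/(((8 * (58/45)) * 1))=-729/4640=-0.16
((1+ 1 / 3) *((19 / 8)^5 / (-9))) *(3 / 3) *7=-17332693 / 221184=-78.36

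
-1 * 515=-515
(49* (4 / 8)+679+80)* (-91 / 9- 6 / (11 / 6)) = -2076275 / 198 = -10486.24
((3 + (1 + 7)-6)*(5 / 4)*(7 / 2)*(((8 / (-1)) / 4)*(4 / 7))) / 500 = -1 / 20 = -0.05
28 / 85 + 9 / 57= 787 / 1615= 0.49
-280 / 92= -70 / 23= -3.04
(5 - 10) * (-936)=4680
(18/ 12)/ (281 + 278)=3/ 1118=0.00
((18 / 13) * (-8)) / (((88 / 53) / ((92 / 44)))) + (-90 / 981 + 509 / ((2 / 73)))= 6366012933 / 342914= 18564.46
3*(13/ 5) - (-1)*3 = 54/ 5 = 10.80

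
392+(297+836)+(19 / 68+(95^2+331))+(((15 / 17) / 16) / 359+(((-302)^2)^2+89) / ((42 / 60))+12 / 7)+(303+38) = 11883110802.57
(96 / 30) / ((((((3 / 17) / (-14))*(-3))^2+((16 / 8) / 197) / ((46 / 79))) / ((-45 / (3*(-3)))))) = 848.11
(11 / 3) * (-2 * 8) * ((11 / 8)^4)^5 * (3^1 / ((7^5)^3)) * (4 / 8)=-7400249944258160101211 / 684195719907129732494362935296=-0.00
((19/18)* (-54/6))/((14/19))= -12.89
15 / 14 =1.07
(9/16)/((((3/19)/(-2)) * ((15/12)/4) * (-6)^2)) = -19/30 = -0.63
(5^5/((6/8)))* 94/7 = 1175000/21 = 55952.38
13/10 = 1.30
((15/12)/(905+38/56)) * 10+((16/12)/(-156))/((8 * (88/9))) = 3177841/232085568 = 0.01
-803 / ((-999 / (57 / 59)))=15257 / 19647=0.78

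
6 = 6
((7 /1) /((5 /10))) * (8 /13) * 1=112 /13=8.62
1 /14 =0.07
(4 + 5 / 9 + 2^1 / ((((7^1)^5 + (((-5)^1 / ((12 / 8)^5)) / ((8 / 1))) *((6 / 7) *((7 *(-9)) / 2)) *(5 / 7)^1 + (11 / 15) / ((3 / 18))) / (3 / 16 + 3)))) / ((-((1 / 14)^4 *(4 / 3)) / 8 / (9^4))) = -36489369805085484 / 5296091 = -6889868358.58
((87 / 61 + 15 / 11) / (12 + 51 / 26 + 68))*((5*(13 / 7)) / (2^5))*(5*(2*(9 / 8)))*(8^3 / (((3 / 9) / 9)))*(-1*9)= -138379363200 / 10009307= -13825.07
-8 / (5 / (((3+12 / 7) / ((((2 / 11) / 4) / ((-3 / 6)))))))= 2904 / 35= 82.97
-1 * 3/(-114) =0.03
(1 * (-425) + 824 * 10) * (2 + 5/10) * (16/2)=156300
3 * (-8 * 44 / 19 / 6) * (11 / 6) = -968 / 57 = -16.98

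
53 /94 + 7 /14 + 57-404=-16259 /47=-345.94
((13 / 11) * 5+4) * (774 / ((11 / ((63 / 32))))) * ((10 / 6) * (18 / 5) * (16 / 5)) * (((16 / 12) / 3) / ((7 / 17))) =17210664 / 605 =28447.38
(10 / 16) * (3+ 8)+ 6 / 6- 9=-9 / 8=-1.12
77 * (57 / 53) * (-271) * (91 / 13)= -8325933 / 53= -157093.08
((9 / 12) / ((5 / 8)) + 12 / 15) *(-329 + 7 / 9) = -5908 / 9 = -656.44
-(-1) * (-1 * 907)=-907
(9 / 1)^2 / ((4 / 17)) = 1377 / 4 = 344.25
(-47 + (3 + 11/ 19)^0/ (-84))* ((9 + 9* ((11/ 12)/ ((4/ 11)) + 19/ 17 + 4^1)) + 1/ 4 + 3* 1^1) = -87000419/ 22848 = -3807.79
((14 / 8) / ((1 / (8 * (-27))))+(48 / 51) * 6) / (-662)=3165 / 5627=0.56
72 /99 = 8 /11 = 0.73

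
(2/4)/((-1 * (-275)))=1/550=0.00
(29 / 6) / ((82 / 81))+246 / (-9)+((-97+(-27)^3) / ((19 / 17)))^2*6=333784960988461 / 177612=1879292846.14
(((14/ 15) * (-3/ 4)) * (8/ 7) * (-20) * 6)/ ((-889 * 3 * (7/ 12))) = -384/ 6223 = -0.06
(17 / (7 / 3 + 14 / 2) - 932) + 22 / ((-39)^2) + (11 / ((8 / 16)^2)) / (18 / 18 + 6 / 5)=-910.16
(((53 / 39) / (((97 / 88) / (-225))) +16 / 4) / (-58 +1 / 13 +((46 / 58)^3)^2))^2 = 2628328586177963297380441561 / 116963235068005882384958089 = 22.47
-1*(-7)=7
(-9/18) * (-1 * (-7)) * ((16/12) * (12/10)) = -28/5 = -5.60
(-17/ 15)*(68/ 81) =-1156/ 1215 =-0.95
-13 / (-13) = 1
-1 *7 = -7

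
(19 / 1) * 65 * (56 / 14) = 4940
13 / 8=1.62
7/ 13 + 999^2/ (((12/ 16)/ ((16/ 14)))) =1520763.97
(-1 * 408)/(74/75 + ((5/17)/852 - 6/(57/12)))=2806999200/1899857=1477.48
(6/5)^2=36/25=1.44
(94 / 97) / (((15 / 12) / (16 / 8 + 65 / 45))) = 11656 / 4365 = 2.67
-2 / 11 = -0.18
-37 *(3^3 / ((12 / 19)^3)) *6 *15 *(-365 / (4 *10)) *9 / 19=394899705 / 256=1542576.97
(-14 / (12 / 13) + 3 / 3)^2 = 200.69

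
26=26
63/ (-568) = -63/ 568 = -0.11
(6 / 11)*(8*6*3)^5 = 371504185344 / 11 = 33773107758.55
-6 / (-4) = 3 / 2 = 1.50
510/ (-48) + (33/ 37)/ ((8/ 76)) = -637/ 296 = -2.15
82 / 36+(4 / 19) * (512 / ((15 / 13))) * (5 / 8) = 20747 / 342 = 60.66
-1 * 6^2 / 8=-9 / 2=-4.50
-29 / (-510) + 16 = 8189 / 510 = 16.06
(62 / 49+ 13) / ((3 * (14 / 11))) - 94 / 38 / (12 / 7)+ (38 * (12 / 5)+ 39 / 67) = 2464615613 / 26198340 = 94.08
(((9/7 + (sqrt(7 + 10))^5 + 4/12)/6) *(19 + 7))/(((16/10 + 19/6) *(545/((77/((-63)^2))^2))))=748/735888321 + 6358 *sqrt(17)/35042301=0.00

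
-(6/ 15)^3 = -8/ 125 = -0.06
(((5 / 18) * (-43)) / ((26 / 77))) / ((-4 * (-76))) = -16555 / 142272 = -0.12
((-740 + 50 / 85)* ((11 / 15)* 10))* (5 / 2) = -230450 / 17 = -13555.88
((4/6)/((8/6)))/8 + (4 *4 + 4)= 321/16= 20.06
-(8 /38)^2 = -16 /361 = -0.04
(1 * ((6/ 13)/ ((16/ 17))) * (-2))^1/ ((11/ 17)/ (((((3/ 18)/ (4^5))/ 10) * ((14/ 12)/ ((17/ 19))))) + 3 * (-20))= -2261/ 70149040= -0.00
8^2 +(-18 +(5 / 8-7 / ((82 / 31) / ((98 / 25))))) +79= 945061 / 8200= 115.25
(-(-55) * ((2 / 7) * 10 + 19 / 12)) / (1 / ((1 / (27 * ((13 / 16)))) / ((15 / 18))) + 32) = 164120 / 33789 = 4.86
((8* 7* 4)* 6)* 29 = 38976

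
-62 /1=-62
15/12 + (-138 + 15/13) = -7051/52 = -135.60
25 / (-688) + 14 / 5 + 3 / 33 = 108017 / 37840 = 2.85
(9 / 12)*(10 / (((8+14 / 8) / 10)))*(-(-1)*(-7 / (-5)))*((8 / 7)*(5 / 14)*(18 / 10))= 720 / 91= 7.91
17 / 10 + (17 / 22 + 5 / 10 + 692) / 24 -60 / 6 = 4529 / 220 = 20.59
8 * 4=32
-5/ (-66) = 5/ 66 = 0.08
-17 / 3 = -5.67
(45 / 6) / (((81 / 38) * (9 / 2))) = 190 / 243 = 0.78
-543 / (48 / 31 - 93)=5611 / 945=5.94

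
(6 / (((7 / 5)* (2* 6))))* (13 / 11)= 65 / 154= 0.42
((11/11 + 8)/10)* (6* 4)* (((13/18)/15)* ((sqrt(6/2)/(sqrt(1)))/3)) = 26* sqrt(3)/75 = 0.60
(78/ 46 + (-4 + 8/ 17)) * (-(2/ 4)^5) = 717/ 12512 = 0.06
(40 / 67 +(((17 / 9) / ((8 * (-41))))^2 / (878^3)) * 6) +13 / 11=1288747083098141441 / 724490160368553216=1.78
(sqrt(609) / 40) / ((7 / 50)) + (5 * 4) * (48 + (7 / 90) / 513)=5 * sqrt(609) / 28 + 4432334 / 4617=964.41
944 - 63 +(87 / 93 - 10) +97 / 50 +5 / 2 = 679191 / 775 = 876.38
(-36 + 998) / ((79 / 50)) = 48100 / 79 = 608.86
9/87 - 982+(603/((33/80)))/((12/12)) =153095/319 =479.92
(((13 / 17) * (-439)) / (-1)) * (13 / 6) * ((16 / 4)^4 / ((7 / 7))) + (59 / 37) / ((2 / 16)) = 351392648 / 1887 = 186217.62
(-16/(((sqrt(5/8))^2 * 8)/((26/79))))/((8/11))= -572/395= -1.45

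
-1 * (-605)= 605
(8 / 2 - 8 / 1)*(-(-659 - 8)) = -2668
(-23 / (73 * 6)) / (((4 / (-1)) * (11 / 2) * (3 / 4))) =23 / 7227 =0.00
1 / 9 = 0.11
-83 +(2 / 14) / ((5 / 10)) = -82.71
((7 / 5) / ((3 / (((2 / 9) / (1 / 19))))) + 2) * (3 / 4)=134 / 45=2.98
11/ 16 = 0.69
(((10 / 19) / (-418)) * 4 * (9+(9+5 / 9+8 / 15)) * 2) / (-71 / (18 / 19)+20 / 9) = 13744 / 5198039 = 0.00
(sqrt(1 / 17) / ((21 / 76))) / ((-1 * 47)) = -76 * sqrt(17) / 16779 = -0.02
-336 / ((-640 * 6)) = 7 / 80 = 0.09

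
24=24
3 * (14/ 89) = 42/ 89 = 0.47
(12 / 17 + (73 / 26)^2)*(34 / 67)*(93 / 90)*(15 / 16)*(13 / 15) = 611971 / 167232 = 3.66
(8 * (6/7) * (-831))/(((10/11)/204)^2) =-50214364992/175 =-286939228.53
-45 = -45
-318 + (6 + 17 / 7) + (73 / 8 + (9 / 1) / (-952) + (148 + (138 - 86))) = -6831 / 68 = -100.46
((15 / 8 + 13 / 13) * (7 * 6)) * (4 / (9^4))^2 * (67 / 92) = 469 / 14348907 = 0.00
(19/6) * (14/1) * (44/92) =1463/69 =21.20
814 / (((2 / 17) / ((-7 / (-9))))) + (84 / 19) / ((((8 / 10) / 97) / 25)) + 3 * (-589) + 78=2923033 / 171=17093.76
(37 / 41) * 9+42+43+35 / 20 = 15559 / 164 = 94.87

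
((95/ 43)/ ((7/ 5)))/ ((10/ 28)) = 190/ 43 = 4.42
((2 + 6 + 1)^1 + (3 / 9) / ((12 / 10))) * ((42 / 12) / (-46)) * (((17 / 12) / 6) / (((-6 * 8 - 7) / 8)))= 0.02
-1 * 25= -25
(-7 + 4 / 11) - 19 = -282 / 11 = -25.64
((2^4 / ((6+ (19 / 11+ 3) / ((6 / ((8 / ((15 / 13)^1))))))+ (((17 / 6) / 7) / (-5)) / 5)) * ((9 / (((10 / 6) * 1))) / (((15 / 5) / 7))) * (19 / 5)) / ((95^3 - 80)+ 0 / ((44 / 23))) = 2949408 / 37779942845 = 0.00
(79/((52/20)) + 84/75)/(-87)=-3413/9425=-0.36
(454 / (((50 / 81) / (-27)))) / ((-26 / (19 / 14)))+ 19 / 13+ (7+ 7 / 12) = 14272259 / 13650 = 1045.59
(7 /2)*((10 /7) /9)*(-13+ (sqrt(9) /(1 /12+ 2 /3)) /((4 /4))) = -5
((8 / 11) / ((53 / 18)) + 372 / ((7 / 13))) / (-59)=-2820396 / 240779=-11.71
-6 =-6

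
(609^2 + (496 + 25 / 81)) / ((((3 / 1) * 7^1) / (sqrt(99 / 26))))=2148683 * sqrt(286) / 1053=34508.57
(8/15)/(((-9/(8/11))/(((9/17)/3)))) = -64/8415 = -0.01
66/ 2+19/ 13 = 448/ 13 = 34.46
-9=-9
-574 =-574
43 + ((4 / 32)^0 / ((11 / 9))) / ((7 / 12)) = 3419 / 77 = 44.40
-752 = -752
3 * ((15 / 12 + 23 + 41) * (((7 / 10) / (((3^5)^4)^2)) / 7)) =29 / 18011356235639894520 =0.00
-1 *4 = -4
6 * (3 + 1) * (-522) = -12528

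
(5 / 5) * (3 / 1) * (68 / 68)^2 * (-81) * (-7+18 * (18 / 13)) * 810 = -3527799.23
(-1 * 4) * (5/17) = -20/17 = -1.18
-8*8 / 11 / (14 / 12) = -384 / 77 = -4.99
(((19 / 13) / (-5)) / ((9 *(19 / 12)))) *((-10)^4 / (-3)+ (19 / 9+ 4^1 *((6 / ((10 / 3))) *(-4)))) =604804 / 8775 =68.92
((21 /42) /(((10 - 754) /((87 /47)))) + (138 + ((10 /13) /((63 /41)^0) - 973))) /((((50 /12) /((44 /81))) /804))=-372655231058 /4261725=-87442.35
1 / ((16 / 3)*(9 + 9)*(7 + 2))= 1 / 864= 0.00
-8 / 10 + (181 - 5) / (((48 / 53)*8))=2819 / 120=23.49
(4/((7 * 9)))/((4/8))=0.13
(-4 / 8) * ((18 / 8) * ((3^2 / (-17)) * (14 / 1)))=567 / 68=8.34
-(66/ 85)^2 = -4356/ 7225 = -0.60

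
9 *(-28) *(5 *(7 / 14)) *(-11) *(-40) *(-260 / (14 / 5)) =25740000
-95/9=-10.56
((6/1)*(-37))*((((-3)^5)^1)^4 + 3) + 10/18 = -6966595239187/9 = -774066137687.44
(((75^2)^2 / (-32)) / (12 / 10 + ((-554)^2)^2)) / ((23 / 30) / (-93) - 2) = 220693359375 / 42223056497079328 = 0.00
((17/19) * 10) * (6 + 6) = 2040/19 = 107.37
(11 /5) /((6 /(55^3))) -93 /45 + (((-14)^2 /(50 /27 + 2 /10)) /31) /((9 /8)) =5238485527 /85870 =61004.84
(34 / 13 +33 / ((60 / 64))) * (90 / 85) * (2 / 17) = 88488 / 18785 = 4.71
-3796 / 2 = -1898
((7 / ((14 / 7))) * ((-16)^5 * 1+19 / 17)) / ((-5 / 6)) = 374341233 / 85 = 4404014.51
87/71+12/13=1983/923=2.15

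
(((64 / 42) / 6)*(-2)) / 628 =-8 / 9891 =-0.00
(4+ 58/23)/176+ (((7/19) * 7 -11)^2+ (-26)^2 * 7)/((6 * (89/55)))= 96513431345/195087288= 494.72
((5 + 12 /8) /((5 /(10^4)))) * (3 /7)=39000 /7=5571.43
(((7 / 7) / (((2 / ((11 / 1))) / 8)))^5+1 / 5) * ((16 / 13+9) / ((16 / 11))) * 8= 92797090771 / 10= 9279709077.10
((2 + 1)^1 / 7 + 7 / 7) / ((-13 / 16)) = -160 / 91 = -1.76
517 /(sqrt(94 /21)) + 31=31 + 11 * sqrt(1974) /2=275.36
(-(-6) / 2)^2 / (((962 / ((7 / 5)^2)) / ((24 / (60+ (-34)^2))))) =1323 / 3655600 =0.00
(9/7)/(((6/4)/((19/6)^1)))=19/7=2.71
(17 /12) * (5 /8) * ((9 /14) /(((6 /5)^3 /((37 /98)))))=393125 /3161088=0.12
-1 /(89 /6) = -6 /89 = -0.07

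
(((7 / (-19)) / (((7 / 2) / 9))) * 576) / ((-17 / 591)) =6127488 / 323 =18970.55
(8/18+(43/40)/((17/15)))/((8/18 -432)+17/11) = -18755/5789656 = -0.00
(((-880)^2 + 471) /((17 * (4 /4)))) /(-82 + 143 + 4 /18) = 744.51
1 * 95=95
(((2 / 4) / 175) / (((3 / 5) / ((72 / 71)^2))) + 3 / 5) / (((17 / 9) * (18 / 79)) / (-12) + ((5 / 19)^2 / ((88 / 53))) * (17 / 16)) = 2571309544320 / 35921354399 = 71.58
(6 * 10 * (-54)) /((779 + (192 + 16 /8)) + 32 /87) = -3.33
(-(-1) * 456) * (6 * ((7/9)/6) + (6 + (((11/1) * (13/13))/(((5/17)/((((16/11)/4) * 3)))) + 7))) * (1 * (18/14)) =1119936/35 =31998.17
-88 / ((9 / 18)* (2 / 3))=-264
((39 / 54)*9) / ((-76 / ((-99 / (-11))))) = -117 / 152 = -0.77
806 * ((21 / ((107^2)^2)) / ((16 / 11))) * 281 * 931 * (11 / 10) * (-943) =-252625627232979 / 10486368080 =-24090.86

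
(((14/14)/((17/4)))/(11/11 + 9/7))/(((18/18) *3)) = 7/204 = 0.03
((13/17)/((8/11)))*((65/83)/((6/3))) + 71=1612191/22576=71.41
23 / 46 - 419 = -837 / 2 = -418.50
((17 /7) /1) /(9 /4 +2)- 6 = -38 /7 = -5.43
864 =864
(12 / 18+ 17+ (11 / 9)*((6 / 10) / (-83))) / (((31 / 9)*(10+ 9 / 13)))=857376 / 1788235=0.48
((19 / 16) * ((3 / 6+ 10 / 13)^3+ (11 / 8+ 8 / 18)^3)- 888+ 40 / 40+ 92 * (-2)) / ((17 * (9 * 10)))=-2785252829807 / 4014846590976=-0.69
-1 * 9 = -9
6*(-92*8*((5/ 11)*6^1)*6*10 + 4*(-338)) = -8038032/ 11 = -730730.18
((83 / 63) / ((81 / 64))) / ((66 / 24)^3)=339968 / 6792093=0.05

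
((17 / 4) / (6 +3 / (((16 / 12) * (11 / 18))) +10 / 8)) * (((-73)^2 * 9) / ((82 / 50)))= 224217675 / 19721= 11369.49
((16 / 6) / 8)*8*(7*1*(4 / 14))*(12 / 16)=4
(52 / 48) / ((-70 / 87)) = -377 / 280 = -1.35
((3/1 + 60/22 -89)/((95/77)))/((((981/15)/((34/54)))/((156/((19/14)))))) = -79354912/1062423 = -74.69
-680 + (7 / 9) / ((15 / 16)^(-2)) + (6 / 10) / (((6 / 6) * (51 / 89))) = -14759141 / 21760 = -678.27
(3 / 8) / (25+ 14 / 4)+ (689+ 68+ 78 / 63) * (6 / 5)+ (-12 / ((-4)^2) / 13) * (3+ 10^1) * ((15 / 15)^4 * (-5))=1215153 / 1330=913.65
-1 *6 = -6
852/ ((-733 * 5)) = -852/ 3665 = -0.23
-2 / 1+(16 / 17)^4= -101506 / 83521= -1.22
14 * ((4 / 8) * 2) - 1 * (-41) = 55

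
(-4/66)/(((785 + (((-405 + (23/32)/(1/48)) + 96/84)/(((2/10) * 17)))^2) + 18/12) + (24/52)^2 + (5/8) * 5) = -38291344/7955262680343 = -0.00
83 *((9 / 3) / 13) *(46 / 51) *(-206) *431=-338984948 / 221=-1533868.54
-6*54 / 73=-324 / 73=-4.44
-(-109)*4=436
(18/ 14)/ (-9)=-1/ 7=-0.14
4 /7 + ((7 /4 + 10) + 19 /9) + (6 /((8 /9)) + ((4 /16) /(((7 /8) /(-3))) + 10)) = 3821 /126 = 30.33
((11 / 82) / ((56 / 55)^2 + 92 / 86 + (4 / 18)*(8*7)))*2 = 12877425 / 698409662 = 0.02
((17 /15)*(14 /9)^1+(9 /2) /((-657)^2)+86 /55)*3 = 10530137 /1055142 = 9.98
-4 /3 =-1.33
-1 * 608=-608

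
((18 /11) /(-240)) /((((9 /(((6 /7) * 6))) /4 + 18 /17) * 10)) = -51 /111925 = -0.00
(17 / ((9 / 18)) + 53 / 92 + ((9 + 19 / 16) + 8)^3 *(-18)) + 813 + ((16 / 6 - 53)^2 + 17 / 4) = -44473226525 / 423936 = -104905.52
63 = 63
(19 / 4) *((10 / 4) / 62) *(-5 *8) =-475 / 62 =-7.66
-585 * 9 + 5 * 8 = -5225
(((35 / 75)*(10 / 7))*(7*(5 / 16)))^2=1225 / 576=2.13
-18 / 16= -9 / 8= -1.12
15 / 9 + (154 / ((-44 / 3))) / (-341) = 3473 / 2046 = 1.70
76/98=38/49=0.78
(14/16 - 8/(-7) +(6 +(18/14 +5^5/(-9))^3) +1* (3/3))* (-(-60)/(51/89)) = -36851972894293315/8501598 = -4334711297.13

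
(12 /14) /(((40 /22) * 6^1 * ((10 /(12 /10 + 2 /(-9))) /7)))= 121 /2250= 0.05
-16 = -16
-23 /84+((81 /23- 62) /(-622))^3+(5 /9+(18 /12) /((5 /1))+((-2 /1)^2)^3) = 64.58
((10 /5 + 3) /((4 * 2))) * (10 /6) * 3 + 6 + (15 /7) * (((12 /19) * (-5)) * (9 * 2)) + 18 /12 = -118295 /1064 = -111.18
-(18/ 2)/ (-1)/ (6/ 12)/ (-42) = -3/ 7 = -0.43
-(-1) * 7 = 7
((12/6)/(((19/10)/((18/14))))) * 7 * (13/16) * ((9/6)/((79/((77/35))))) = 3861/12008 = 0.32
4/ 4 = 1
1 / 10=0.10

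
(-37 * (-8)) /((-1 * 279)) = -296 /279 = -1.06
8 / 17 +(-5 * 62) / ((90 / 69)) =-12097 / 51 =-237.20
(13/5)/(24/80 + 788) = 26/7883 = 0.00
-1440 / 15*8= -768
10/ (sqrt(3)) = 5.77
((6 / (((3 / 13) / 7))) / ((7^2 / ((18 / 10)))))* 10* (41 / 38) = 9594 / 133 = 72.14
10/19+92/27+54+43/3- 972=-461563/513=-899.73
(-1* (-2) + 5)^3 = 343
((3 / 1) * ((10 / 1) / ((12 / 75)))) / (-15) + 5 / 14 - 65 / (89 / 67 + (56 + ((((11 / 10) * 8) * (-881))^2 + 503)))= -8557659167595 / 704748339274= -12.14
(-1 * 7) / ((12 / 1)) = -7 / 12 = -0.58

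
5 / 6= 0.83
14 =14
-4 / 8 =-1 / 2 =-0.50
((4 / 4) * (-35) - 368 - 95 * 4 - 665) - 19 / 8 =-1450.38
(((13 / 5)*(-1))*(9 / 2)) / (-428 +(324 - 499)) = 13 / 670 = 0.02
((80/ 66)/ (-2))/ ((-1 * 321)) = 20/ 10593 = 0.00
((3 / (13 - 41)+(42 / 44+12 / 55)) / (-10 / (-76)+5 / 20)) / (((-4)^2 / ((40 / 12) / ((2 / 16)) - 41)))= -446899 / 178640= -2.50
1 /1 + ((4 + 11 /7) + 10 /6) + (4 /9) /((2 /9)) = 215 /21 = 10.24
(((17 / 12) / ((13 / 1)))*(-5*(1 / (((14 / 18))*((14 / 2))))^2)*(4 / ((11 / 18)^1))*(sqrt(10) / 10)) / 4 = -4131*sqrt(10) / 1373372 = -0.01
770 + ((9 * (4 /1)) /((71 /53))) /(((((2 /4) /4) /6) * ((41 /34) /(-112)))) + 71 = -346303721 /2911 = -118963.83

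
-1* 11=-11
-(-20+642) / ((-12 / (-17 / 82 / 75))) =-5287 / 36900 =-0.14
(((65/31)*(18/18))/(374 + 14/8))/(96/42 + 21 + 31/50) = 91000/389843631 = 0.00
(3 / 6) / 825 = 1 / 1650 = 0.00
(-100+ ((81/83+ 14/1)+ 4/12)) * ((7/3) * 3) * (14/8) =-258328/249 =-1037.46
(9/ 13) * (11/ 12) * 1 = 33/ 52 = 0.63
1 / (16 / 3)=3 / 16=0.19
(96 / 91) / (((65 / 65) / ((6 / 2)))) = 3.16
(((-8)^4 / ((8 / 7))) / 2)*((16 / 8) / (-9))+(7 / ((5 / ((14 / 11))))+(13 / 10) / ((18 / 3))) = -784523 / 1980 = -396.22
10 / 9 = 1.11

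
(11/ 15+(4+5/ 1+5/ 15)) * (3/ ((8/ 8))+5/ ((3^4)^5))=1579513334408/ 52301766015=30.20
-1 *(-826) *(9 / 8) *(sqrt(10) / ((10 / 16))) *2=9403.35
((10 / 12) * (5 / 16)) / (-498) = -25 / 47808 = -0.00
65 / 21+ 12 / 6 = 107 / 21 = 5.10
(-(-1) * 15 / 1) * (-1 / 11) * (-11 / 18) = 5 / 6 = 0.83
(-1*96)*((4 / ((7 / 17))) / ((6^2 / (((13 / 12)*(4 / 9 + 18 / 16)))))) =-44.04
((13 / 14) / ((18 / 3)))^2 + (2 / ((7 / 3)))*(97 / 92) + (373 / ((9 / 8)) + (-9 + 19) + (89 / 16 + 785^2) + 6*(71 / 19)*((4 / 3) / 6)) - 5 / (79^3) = 52075904560875579 / 84459552856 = 616578.03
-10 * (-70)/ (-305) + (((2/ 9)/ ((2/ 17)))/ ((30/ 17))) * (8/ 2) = 16358/ 8235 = 1.99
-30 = -30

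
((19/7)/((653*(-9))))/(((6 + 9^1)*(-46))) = 19/28385910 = 0.00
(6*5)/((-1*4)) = -15/2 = -7.50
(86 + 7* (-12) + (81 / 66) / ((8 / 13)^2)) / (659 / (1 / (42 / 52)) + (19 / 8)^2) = 95927 / 9845902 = 0.01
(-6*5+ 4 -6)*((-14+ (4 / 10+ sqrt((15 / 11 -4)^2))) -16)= 47456 / 55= 862.84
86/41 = 2.10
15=15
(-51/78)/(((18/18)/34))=-289/13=-22.23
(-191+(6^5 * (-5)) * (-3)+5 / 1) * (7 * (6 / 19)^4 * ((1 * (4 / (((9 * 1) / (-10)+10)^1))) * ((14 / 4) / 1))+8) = 123036553392 / 130321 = 944103.82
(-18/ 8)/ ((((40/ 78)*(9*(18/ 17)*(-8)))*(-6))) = -221/ 23040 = -0.01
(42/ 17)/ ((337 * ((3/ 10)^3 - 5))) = -42000/ 28490317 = -0.00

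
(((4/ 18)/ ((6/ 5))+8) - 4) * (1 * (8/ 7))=904/ 189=4.78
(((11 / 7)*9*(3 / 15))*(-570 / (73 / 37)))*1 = -417582 / 511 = -817.19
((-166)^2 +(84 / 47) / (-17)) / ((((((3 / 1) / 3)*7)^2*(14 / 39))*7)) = 429334620 / 1918399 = 223.80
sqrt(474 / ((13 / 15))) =3* sqrt(10270) / 13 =23.39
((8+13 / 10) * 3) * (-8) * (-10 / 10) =1116 / 5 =223.20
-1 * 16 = -16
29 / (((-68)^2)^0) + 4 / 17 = 497 / 17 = 29.24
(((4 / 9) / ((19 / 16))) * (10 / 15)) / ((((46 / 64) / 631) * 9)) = 24.34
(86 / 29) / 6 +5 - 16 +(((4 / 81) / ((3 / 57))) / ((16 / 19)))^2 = -28203379 / 3044304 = -9.26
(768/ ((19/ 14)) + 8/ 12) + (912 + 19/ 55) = 4636373/ 3135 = 1478.91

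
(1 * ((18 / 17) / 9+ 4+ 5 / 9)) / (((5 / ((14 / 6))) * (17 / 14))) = 14014 / 7803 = 1.80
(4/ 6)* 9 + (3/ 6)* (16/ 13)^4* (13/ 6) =55930/ 6591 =8.49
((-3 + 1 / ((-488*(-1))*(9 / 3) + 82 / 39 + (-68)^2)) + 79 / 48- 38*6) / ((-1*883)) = 0.26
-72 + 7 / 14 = -143 / 2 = -71.50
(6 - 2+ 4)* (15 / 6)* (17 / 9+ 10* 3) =5740 / 9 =637.78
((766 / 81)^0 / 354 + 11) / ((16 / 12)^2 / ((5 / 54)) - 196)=-19475 / 312936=-0.06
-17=-17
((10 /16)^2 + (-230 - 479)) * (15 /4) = -680265 /256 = -2657.29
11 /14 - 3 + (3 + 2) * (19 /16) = 417 /112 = 3.72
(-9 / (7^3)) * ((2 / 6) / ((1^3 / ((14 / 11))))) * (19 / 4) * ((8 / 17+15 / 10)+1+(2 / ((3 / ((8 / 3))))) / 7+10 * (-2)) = 682727 / 769692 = 0.89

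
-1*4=-4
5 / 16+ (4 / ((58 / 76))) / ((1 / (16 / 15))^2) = 655217 / 104400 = 6.28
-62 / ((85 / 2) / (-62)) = 90.45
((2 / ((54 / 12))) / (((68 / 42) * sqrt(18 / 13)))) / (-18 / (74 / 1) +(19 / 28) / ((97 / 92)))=175861 * sqrt(26) / 1538874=0.58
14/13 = 1.08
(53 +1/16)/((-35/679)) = -82353/80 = -1029.41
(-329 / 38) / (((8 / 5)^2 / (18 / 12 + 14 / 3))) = -304325 / 14592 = -20.86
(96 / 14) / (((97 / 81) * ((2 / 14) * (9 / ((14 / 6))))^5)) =645657712 / 5727753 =112.72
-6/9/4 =-1/6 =-0.17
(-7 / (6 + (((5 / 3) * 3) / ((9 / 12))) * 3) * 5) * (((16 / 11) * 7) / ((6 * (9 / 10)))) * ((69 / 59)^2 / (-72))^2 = -342805225 / 374281046568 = -0.00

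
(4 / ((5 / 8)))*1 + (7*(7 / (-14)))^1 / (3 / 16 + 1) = 328 / 95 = 3.45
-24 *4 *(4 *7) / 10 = -1344 / 5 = -268.80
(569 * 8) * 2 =9104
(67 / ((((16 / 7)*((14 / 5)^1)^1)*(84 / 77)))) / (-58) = -3685 / 22272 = -0.17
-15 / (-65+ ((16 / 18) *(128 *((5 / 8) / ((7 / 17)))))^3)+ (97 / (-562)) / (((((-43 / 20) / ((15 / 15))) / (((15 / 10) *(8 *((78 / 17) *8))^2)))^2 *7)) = -162377294209015658685776617041 / 1819615811947941117089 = -89237130.80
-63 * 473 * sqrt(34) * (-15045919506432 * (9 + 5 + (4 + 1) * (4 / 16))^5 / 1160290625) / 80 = 23230166950341.82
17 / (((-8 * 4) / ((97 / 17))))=-97 / 32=-3.03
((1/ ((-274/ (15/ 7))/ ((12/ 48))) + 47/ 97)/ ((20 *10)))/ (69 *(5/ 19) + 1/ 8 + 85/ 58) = 197880079/ 1619549034600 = 0.00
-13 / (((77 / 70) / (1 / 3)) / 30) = -1300 / 11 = -118.18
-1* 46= -46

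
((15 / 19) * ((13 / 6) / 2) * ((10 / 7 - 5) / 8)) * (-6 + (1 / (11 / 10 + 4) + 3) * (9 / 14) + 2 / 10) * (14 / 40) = 0.50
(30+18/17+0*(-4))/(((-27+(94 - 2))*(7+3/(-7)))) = 1848/25415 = 0.07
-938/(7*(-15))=134/15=8.93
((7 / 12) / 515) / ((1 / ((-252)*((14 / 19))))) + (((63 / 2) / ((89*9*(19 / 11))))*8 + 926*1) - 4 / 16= 3224714927 / 3483460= 925.72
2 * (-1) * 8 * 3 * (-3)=144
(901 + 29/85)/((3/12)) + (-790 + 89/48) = 11494253/4080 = 2817.22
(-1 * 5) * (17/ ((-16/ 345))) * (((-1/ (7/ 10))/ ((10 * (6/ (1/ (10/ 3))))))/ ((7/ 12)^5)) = -22803120/ 117649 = -193.82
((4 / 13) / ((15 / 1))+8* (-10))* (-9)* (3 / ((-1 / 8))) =-1122912 / 65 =-17275.57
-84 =-84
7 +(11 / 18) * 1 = 137 / 18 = 7.61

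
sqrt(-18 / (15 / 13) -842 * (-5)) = 14 * sqrt(535) / 5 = 64.76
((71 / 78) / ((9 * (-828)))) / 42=-71 / 24412752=-0.00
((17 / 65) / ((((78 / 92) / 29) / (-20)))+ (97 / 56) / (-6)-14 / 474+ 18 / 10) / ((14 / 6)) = -3979863171 / 52335920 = -76.04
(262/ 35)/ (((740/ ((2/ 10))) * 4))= 131/ 259000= 0.00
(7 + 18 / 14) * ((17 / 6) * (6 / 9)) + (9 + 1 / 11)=17146 / 693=24.74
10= 10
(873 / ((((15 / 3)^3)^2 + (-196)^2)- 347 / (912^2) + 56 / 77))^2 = 63795964990036967424 / 244468641830487203777041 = 0.00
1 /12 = 0.08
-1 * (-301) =301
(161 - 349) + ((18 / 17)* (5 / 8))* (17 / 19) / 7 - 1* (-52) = -72307 / 532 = -135.92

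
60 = 60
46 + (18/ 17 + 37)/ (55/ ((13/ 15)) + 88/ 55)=3349133/ 71893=46.58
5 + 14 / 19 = 109 / 19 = 5.74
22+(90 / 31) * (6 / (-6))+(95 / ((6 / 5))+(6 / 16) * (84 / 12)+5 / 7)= 529147 / 5208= 101.60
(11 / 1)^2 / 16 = 121 / 16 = 7.56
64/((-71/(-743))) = 47552/71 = 669.75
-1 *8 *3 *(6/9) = -16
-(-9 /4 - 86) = 88.25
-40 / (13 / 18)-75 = -1695 / 13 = -130.38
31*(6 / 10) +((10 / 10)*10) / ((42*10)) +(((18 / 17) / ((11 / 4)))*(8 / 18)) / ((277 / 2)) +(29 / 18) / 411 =124928774321 / 6706157535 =18.63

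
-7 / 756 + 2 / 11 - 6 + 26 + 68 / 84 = 174487 / 8316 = 20.98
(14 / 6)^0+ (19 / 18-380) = -6803 / 18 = -377.94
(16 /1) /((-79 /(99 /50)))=-792 /1975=-0.40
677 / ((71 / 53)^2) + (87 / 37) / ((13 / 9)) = 918661436 / 2424721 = 378.87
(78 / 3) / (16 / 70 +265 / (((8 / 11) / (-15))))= -7280 / 1530311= -0.00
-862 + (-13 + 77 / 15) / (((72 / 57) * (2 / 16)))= -41032 / 45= -911.82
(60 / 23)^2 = 3600 / 529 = 6.81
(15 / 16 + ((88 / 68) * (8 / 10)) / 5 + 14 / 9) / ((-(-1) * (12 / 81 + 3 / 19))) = 9419079 / 1067600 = 8.82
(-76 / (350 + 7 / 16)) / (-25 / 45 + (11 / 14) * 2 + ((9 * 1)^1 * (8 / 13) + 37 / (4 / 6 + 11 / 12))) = -75088 / 10360223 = -0.01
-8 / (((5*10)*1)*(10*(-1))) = 2 / 125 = 0.02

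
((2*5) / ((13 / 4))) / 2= 20 / 13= 1.54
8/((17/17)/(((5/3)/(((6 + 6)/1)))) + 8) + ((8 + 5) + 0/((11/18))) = 257/19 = 13.53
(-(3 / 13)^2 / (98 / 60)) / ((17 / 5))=-1350 / 140777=-0.01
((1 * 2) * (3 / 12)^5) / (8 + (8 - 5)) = 1 / 5632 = 0.00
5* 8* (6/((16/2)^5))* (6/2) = 45/2048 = 0.02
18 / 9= 2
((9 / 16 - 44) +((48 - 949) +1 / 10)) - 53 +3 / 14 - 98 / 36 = -5039221 / 5040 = -999.85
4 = 4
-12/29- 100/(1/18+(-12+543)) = -166908/277211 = -0.60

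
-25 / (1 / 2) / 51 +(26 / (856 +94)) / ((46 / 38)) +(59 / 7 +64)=14671166 / 205275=71.47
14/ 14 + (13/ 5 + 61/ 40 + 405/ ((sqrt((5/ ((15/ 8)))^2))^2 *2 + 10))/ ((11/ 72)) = 164792/ 1199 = 137.44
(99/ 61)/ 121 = 9/ 671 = 0.01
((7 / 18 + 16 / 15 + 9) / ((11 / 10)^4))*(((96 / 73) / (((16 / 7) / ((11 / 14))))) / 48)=0.07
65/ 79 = 0.82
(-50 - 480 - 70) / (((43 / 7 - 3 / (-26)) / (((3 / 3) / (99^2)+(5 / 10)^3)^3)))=-0.19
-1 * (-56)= 56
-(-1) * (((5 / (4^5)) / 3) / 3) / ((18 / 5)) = 25 / 165888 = 0.00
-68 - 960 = -1028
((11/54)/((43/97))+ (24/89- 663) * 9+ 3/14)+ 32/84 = -4313430661/723303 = -5963.52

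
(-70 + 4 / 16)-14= -335 / 4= -83.75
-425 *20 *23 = -195500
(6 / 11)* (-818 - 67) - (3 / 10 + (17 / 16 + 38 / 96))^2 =-76953731 / 158400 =-485.82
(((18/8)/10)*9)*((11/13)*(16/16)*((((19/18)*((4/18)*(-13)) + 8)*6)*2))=13233/130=101.79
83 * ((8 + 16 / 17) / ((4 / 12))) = 37848 / 17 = 2226.35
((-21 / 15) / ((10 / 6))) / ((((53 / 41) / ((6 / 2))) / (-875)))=1705.75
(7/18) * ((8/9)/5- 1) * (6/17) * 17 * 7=-1813/135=-13.43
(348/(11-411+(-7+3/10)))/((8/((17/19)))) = -7395/77273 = -0.10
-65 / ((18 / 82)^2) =-109265 / 81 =-1348.95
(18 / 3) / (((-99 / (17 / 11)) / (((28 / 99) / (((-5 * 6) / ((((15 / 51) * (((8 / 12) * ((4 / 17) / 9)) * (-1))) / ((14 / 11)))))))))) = -16 / 4498659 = -0.00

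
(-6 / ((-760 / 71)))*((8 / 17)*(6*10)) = 5112 / 323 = 15.83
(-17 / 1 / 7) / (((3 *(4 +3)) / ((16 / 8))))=-34 / 147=-0.23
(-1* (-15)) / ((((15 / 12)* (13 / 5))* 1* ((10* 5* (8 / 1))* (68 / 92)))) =69 / 4420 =0.02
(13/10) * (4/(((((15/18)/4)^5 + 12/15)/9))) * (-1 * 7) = -1863254016/4552303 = -409.30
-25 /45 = -5 /9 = -0.56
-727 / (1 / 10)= -7270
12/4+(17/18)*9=23/2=11.50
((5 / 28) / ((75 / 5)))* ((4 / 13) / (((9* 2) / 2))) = 1 / 2457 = 0.00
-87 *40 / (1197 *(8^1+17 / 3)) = -1160 / 5453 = -0.21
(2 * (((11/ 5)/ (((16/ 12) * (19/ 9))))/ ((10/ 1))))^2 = 88209/ 3610000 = 0.02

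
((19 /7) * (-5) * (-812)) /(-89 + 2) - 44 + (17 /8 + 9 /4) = -3991 /24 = -166.29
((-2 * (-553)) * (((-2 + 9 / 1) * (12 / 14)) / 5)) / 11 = 6636 / 55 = 120.65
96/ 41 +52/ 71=3.07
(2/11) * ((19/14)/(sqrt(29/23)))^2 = 0.27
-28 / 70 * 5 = -2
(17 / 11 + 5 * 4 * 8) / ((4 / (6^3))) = 95958 / 11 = 8723.45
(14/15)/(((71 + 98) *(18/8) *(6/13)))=28/5265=0.01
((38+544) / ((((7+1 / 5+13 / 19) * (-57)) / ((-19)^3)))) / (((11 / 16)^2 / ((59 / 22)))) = 50245192960 / 996919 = 50400.48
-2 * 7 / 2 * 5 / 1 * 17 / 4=-595 / 4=-148.75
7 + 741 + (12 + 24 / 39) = 9888 / 13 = 760.62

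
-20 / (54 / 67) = -670 / 27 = -24.81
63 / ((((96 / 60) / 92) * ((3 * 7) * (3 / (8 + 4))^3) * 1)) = 11040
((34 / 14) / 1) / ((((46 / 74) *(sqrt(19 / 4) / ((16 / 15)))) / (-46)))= -40256 *sqrt(19) / 1995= -87.96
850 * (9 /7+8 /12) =34850 /21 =1659.52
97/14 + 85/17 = 167/14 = 11.93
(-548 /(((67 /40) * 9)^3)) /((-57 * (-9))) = -0.00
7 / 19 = 0.37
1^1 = 1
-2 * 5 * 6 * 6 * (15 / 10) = -540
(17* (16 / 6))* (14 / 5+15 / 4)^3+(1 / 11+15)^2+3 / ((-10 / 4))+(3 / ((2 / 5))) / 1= 12973.22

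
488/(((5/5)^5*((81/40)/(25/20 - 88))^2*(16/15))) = 1836237250/2187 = 839614.65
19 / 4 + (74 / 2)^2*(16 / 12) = 21961 / 12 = 1830.08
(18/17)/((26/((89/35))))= 801/7735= 0.10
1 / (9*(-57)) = -1 / 513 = -0.00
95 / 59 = 1.61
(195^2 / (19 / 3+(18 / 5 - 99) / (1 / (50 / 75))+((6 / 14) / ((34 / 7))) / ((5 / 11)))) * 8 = -11934000 / 2239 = -5330.06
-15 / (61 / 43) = -645 / 61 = -10.57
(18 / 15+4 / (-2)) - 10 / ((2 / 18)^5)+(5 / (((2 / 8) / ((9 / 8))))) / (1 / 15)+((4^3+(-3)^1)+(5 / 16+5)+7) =-47206399 / 80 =-590079.99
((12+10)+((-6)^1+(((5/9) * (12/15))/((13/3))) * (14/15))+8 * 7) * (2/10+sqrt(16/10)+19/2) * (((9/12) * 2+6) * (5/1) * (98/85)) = 4133248 * sqrt(10)/3315+100231264/3315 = 34178.50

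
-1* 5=-5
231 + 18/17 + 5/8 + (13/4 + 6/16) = 16069/68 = 236.31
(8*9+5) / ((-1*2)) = -77 / 2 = -38.50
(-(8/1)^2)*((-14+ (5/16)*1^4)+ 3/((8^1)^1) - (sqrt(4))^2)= 1108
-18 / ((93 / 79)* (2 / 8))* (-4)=7584 / 31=244.65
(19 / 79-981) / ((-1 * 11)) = 77480 / 869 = 89.16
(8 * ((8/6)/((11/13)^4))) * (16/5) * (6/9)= 29246464/658845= 44.39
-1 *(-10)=10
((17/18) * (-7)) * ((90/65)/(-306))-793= -185555/234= -792.97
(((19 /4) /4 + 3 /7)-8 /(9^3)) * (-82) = -5373173 /40824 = -131.62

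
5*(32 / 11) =160 / 11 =14.55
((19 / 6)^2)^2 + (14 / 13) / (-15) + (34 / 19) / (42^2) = 7880824187 / 78427440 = 100.49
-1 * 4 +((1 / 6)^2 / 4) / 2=-1151 / 288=-4.00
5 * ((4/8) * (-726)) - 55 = -1870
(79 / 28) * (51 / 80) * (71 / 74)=286059 / 165760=1.73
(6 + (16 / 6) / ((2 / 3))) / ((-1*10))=-1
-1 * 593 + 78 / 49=-28979 / 49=-591.41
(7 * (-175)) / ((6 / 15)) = -6125 / 2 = -3062.50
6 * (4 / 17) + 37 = 653 / 17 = 38.41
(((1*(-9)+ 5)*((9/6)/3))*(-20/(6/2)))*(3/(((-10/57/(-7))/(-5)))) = -7980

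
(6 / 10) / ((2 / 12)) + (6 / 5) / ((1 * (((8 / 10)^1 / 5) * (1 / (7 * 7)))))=3711 / 10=371.10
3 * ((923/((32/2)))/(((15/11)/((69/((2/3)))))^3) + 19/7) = 8475130031457/112000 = 75670803.85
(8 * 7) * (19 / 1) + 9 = 1073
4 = 4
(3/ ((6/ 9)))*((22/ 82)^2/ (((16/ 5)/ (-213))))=-1159785/ 53792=-21.56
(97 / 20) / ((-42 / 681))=-22019 / 280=-78.64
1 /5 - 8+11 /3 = -4.13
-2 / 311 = -0.01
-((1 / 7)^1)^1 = -1 / 7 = -0.14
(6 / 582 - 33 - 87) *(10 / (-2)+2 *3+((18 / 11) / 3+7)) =-1094066 / 1067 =-1025.37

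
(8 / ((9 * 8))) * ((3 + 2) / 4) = 5 / 36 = 0.14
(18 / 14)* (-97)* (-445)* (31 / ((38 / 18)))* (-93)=-10080020295 / 133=-75789626.28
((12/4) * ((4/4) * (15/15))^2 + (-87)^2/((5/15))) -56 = 22654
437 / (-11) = -437 / 11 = -39.73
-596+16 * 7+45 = -439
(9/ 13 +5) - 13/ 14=867/ 182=4.76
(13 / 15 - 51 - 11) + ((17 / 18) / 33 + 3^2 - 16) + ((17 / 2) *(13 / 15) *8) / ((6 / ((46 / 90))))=-2810413 / 44550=-63.08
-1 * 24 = -24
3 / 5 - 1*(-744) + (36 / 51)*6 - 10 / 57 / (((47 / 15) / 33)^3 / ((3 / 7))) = 775827955059 / 1173719015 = 661.00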